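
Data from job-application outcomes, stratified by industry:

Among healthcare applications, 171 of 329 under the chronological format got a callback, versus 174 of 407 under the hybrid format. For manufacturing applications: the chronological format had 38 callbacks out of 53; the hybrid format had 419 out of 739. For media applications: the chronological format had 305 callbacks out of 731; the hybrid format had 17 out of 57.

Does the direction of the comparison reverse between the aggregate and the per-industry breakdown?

Yes

Healthcare: the chronological format 171/329 = 52.0%, the hybrid format 174/407 = 42.8% → the chronological format
Manufacturing: the chronological format 38/53 = 71.7%, the hybrid format 419/739 = 56.7% → the chronological format
Media: the chronological format 305/731 = 41.7%, the hybrid format 17/57 = 29.8% → the chronological format
Overall: the chronological format 514/1113 = 46.2%, the hybrid format 610/1203 = 50.7% → the hybrid format
The chronological format wins each industry group but the hybrid format wins overall — the comparison reverses. The chronological format's applications skew toward media, which has a lower base rate.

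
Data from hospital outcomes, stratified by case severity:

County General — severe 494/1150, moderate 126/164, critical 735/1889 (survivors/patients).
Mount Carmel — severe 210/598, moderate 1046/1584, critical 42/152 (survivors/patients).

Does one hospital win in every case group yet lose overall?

Severe: County General 494/1150 = 43.0%, Mount Carmel 210/598 = 35.1% → County General
Moderate: County General 126/164 = 76.8%, Mount Carmel 1046/1584 = 66.0% → County General
Critical: County General 735/1889 = 38.9%, Mount Carmel 42/152 = 27.6% → County General
Overall: County General 1355/3203 = 42.3%, Mount Carmel 1298/2334 = 55.6% → Mount Carmel
County General wins each case group but Mount Carmel wins overall — the comparison reverses. County General's patients skew toward critical, which has a lower base rate.

Yes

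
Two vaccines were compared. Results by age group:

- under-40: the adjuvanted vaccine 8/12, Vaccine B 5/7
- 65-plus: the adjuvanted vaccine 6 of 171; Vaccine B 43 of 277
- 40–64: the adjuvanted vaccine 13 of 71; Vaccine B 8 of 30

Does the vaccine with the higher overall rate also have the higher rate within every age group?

Under-40: the adjuvanted vaccine 8/12 = 66.7%, Vaccine B 5/7 = 71.4% → Vaccine B
65-plus: the adjuvanted vaccine 6/171 = 3.5%, Vaccine B 43/277 = 15.5% → Vaccine B
40–64: the adjuvanted vaccine 13/71 = 18.3%, Vaccine B 8/30 = 26.7% → Vaccine B
Overall: the adjuvanted vaccine 27/254 = 10.6%, Vaccine B 56/314 = 17.8% → Vaccine B
Vaccine B wins overall and in every age group — no reversal.

Yes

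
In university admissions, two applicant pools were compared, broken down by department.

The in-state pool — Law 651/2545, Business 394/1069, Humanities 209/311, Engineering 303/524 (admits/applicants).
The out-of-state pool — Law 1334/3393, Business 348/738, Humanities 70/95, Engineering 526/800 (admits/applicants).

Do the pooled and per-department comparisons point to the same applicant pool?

Law: the in-state pool 651/2545 = 25.6%, the out-of-state pool 1334/3393 = 39.3% → the out-of-state pool
Business: the in-state pool 394/1069 = 36.9%, the out-of-state pool 348/738 = 47.2% → the out-of-state pool
Humanities: the in-state pool 209/311 = 67.2%, the out-of-state pool 70/95 = 73.7% → the out-of-state pool
Engineering: the in-state pool 303/524 = 57.8%, the out-of-state pool 526/800 = 65.8% → the out-of-state pool
Overall: the in-state pool 1557/4449 = 35.0%, the out-of-state pool 2278/5026 = 45.3% → the out-of-state pool
The out-of-state pool wins overall and in every department group — no reversal.

Yes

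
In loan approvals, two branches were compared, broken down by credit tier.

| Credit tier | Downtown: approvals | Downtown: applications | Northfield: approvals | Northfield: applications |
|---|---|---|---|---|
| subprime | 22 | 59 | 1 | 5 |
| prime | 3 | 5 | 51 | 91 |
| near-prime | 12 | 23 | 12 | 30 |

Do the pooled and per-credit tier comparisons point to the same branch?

No

Subprime: Downtown 22/59 = 37.3%, Northfield 1/5 = 20.0% → Downtown
Prime: Downtown 3/5 = 60.0%, Northfield 51/91 = 56.0% → Downtown
Near-prime: Downtown 12/23 = 52.2%, Northfield 12/30 = 40.0% → Downtown
Overall: Downtown 37/87 = 42.5%, Northfield 64/126 = 50.8% → Northfield
Downtown wins each credit group but Northfield wins overall — the comparison reverses. Downtown's applications skew toward subprime, which has a lower base rate.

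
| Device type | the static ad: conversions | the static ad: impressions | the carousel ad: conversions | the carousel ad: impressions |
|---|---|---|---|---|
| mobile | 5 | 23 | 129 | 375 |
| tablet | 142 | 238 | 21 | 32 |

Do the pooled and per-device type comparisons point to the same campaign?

No

Mobile: the static ad 5/23 = 21.7%, the carousel ad 129/375 = 34.4% → the carousel ad
Tablet: the static ad 142/238 = 59.7%, the carousel ad 21/32 = 65.6% → the carousel ad
Overall: the static ad 147/261 = 56.3%, the carousel ad 150/407 = 36.9% → the static ad
The carousel ad wins each device group but the static ad wins overall — the comparison reverses. The carousel ad's impressions skew toward mobile, which has a lower base rate.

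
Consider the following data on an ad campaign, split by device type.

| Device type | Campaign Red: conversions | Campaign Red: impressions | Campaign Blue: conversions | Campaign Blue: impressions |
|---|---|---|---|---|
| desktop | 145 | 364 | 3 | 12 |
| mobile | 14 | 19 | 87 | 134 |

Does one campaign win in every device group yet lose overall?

Desktop: Campaign Red 145/364 = 39.8%, Campaign Blue 3/12 = 25.0% → Campaign Red
Mobile: Campaign Red 14/19 = 73.7%, Campaign Blue 87/134 = 64.9% → Campaign Red
Overall: Campaign Red 159/383 = 41.5%, Campaign Blue 90/146 = 61.6% → Campaign Blue
Campaign Red wins each device group but Campaign Blue wins overall — the comparison reverses. Campaign Red's impressions skew toward desktop, which has a lower base rate.

Yes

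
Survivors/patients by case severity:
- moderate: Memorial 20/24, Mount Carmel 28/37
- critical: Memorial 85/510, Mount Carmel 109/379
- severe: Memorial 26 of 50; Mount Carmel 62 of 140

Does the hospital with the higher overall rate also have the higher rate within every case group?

No

Moderate: Memorial 20/24 = 83.3%, Mount Carmel 28/37 = 75.7% → Memorial
Critical: Memorial 85/510 = 16.7%, Mount Carmel 109/379 = 28.8% → Mount Carmel
Severe: Memorial 26/50 = 52.0%, Mount Carmel 62/140 = 44.3% → Memorial
Overall: Memorial 131/584 = 22.4%, Mount Carmel 199/556 = 35.8% → Mount Carmel
Neither sweeps: Memorial wins 2 of 3 groups, Mount Carmel wins 1. Mount Carmel wins overall but not every group — no Simpson reversal.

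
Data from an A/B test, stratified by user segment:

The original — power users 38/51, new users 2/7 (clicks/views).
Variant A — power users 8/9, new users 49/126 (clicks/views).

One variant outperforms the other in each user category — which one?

Power users: the original 38/51 = 74.5%, Variant A 8/9 = 88.9% → Variant A
New users: the original 2/7 = 28.6%, Variant A 49/126 = 38.9% → Variant A
Variant A has the higher rate in both groups.

Variant A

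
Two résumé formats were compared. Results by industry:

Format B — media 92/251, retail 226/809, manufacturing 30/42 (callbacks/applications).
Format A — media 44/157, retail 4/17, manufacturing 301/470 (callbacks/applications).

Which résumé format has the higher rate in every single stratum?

Media: Format B 92/251 = 36.7%, Format A 44/157 = 28.0% → Format B
Retail: Format B 226/809 = 27.9%, Format A 4/17 = 23.5% → Format B
Manufacturing: Format B 30/42 = 71.4%, Format A 301/470 = 64.0% → Format B
Format B has the higher rate in all 3 groups.

Format B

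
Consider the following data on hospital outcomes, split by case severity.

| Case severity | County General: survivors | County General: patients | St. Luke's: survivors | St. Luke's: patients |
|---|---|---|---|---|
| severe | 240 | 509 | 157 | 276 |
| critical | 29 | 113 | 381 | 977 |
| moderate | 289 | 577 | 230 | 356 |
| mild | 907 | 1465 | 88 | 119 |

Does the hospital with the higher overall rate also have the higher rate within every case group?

No

Severe: County General 240/509 = 47.2%, St. Luke's 157/276 = 56.9% → St. Luke's
Critical: County General 29/113 = 25.7%, St. Luke's 381/977 = 39.0% → St. Luke's
Moderate: County General 289/577 = 50.1%, St. Luke's 230/356 = 64.6% → St. Luke's
Mild: County General 907/1465 = 61.9%, St. Luke's 88/119 = 73.9% → St. Luke's
Overall: County General 1465/2664 = 55.0%, St. Luke's 856/1728 = 49.5% → County General
St. Luke's wins each case group but County General wins overall — the comparison reverses. St. Luke's's patients skew toward critical, which has a lower base rate.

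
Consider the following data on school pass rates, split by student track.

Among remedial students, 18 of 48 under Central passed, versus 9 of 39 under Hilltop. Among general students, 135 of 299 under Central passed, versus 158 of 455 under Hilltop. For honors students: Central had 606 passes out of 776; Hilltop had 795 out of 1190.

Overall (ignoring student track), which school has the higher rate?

Remedial: Central 18/48 = 37.5%, Hilltop 9/39 = 23.1% → Central
General: Central 135/299 = 45.2%, Hilltop 158/455 = 34.7% → Central
Honors: Central 606/776 = 78.1%, Hilltop 795/1190 = 66.8% → Central
Overall: Central 759/1123 = 67.6%, Hilltop 962/1684 = 57.1% → Central

Central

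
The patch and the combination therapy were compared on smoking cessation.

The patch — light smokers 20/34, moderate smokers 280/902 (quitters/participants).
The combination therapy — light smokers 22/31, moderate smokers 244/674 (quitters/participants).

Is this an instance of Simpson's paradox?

Light smokers: the patch 20/34 = 58.8%, the combination therapy 22/31 = 71.0% → the combination therapy
Moderate smokers: the patch 280/902 = 31.0%, the combination therapy 244/674 = 36.2% → the combination therapy
Overall: the patch 300/936 = 32.1%, the combination therapy 266/705 = 37.7% → the combination therapy
The combination therapy wins overall and in every dependence group — no reversal.

No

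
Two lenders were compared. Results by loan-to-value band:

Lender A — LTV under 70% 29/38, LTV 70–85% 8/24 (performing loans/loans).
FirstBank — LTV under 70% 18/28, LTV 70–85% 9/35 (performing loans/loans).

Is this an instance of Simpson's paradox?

No

LTV under 70%: Lender A 29/38 = 76.3%, FirstBank 18/28 = 64.3% → Lender A
LTV 70–85%: Lender A 8/24 = 33.3%, FirstBank 9/35 = 25.7% → Lender A
Overall: Lender A 37/62 = 59.7%, FirstBank 27/63 = 42.9% → Lender A
Lender A wins overall and in every loan-to-value group — no reversal.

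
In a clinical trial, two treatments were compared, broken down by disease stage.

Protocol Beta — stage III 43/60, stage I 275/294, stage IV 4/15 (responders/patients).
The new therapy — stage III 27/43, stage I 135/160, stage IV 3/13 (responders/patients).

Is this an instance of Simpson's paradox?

No

Stage III: Protocol Beta 43/60 = 71.7%, the new therapy 27/43 = 62.8% → Protocol Beta
Stage I: Protocol Beta 275/294 = 93.5%, the new therapy 135/160 = 84.4% → Protocol Beta
Stage IV: Protocol Beta 4/15 = 26.7%, the new therapy 3/13 = 23.1% → Protocol Beta
Overall: Protocol Beta 322/369 = 87.3%, the new therapy 165/216 = 76.4% → Protocol Beta
Protocol Beta wins overall and in every disease group — no reversal.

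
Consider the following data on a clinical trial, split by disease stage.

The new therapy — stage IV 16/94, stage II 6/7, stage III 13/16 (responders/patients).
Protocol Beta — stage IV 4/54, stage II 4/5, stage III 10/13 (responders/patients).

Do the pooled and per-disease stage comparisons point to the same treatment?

Yes

Stage IV: the new therapy 16/94 = 17.0%, Protocol Beta 4/54 = 7.4% → the new therapy
Stage II: the new therapy 6/7 = 85.7%, Protocol Beta 4/5 = 80.0% → the new therapy
Stage III: the new therapy 13/16 = 81.2%, Protocol Beta 10/13 = 76.9% → the new therapy
Overall: the new therapy 35/117 = 29.9%, Protocol Beta 18/72 = 25.0% → the new therapy
The new therapy wins overall and in every disease group — no reversal.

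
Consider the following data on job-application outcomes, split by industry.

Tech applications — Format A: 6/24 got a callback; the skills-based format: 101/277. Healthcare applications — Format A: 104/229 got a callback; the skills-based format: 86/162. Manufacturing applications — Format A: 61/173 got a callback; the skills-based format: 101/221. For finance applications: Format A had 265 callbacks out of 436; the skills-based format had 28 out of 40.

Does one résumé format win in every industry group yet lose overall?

Yes

Tech: Format A 6/24 = 25.0%, the skills-based format 101/277 = 36.5% → the skills-based format
Healthcare: Format A 104/229 = 45.4%, the skills-based format 86/162 = 53.1% → the skills-based format
Manufacturing: Format A 61/173 = 35.3%, the skills-based format 101/221 = 45.7% → the skills-based format
Finance: Format A 265/436 = 60.8%, the skills-based format 28/40 = 70.0% → the skills-based format
Overall: Format A 436/862 = 50.6%, the skills-based format 316/700 = 45.1% → Format A
The skills-based format wins each industry group but Format A wins overall — the comparison reverses. The skills-based format's applications skew toward tech, which has a lower base rate.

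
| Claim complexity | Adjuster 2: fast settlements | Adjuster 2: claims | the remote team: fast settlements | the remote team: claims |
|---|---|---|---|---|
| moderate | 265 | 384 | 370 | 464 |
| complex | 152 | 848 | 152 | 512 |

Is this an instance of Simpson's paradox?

Moderate: Adjuster 2 265/384 = 69.0%, the remote team 370/464 = 79.7% → the remote team
Complex: Adjuster 2 152/848 = 17.9%, the remote team 152/512 = 29.7% → the remote team
Overall: Adjuster 2 417/1232 = 33.8%, the remote team 522/976 = 53.5% → the remote team
The remote team wins overall and in every claim group — no reversal.

No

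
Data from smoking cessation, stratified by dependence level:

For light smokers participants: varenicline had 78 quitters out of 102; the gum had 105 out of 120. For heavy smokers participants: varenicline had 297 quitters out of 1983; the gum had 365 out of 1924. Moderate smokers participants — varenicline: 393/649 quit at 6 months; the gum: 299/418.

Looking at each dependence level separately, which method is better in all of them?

the gum

Light smokers: varenicline 78/102 = 76.5%, the gum 105/120 = 87.5% → the gum
Heavy smokers: varenicline 297/1983 = 15.0%, the gum 365/1924 = 19.0% → the gum
Moderate smokers: varenicline 393/649 = 60.6%, the gum 299/418 = 71.5% → the gum
The gum has the higher rate in all 3 groups.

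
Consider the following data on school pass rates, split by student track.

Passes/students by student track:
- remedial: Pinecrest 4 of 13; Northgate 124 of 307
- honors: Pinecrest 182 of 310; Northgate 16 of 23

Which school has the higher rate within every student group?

Northgate

Remedial: Pinecrest 4/13 = 30.8%, Northgate 124/307 = 40.4% → Northgate
Honors: Pinecrest 182/310 = 58.7%, Northgate 16/23 = 69.6% → Northgate
Northgate has the higher rate in both groups.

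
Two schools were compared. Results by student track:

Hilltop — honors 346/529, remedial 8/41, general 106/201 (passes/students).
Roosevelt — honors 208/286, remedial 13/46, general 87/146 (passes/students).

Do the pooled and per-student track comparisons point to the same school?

Yes

Honors: Hilltop 346/529 = 65.4%, Roosevelt 208/286 = 72.7% → Roosevelt
Remedial: Hilltop 8/41 = 19.5%, Roosevelt 13/46 = 28.3% → Roosevelt
General: Hilltop 106/201 = 52.7%, Roosevelt 87/146 = 59.6% → Roosevelt
Overall: Hilltop 460/771 = 59.7%, Roosevelt 308/478 = 64.4% → Roosevelt
Roosevelt wins overall and in every student group — no reversal.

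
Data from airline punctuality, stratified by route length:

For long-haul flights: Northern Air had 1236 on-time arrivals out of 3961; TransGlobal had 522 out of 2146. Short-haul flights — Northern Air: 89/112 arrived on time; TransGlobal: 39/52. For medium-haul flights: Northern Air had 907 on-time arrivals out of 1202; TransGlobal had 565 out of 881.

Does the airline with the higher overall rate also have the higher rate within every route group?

Long-haul: Northern Air 1236/3961 = 31.2%, TransGlobal 522/2146 = 24.3% → Northern Air
Short-haul: Northern Air 89/112 = 79.5%, TransGlobal 39/52 = 75.0% → Northern Air
Medium-haul: Northern Air 907/1202 = 75.5%, TransGlobal 565/881 = 64.1% → Northern Air
Overall: Northern Air 2232/5275 = 42.3%, TransGlobal 1126/3079 = 36.6% → Northern Air
Northern Air wins overall and in every route group — no reversal.

Yes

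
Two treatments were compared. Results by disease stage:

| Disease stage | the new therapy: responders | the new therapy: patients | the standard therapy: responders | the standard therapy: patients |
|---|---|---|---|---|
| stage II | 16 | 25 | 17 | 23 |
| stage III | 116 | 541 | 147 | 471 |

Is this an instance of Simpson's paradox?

Stage II: the new therapy 16/25 = 64.0%, the standard therapy 17/23 = 73.9% → the standard therapy
Stage III: the new therapy 116/541 = 21.4%, the standard therapy 147/471 = 31.2% → the standard therapy
Overall: the new therapy 132/566 = 23.3%, the standard therapy 164/494 = 33.2% → the standard therapy
The standard therapy wins overall and in every disease group — no reversal.

No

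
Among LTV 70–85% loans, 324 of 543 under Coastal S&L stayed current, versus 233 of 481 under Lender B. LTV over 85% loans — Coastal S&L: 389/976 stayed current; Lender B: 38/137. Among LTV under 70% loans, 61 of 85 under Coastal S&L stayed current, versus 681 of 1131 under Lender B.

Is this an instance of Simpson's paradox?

Yes

LTV 70–85%: Coastal S&L 324/543 = 59.7%, Lender B 233/481 = 48.4% → Coastal S&L
LTV over 85%: Coastal S&L 389/976 = 39.9%, Lender B 38/137 = 27.7% → Coastal S&L
LTV under 70%: Coastal S&L 61/85 = 71.8%, Lender B 681/1131 = 60.2% → Coastal S&L
Overall: Coastal S&L 774/1604 = 48.3%, Lender B 952/1749 = 54.4% → Lender B
Coastal S&L wins each loan-to-value group but Lender B wins overall — the comparison reverses. Coastal S&L's loans skew toward LTV over 85%, which has a lower base rate.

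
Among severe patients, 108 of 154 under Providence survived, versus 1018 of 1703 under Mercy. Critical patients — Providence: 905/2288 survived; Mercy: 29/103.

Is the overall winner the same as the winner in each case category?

No

Severe: Providence 108/154 = 70.1%, Mercy 1018/1703 = 59.8% → Providence
Critical: Providence 905/2288 = 39.6%, Mercy 29/103 = 28.2% → Providence
Overall: Providence 1013/2442 = 41.5%, Mercy 1047/1806 = 58.0% → Mercy
Providence wins each case group but Mercy wins overall — the comparison reverses. Providence's patients skew toward critical, which has a lower base rate.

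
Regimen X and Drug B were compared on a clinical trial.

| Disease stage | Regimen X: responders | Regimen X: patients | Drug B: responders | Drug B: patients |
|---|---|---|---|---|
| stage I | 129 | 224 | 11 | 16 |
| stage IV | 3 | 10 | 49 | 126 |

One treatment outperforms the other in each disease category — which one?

Stage I: Regimen X 129/224 = 57.6%, Drug B 11/16 = 68.8% → Drug B
Stage IV: Regimen X 3/10 = 30.0%, Drug B 49/126 = 38.9% → Drug B
Drug B has the higher rate in both groups.

Drug B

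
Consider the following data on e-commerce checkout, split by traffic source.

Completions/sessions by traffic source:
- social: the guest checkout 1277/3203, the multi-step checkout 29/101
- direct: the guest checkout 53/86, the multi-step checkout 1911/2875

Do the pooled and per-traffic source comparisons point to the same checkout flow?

Social: the guest checkout 1277/3203 = 39.9%, the multi-step checkout 29/101 = 28.7% → the guest checkout
Direct: the guest checkout 53/86 = 61.6%, the multi-step checkout 1911/2875 = 66.5% → the multi-step checkout
Overall: the guest checkout 1330/3289 = 40.4%, the multi-step checkout 1940/2976 = 65.2% → the multi-step checkout
Neither sweeps: the guest checkout wins 1 of 2 groups, the multi-step checkout wins 1. The multi-step checkout wins overall but not every group — no Simpson reversal.

No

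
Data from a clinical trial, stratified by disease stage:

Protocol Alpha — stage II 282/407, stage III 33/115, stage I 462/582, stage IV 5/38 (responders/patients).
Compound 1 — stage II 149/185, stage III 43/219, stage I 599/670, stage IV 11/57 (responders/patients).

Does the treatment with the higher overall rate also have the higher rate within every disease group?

Stage II: Protocol Alpha 282/407 = 69.3%, Compound 1 149/185 = 80.5% → Compound 1
Stage III: Protocol Alpha 33/115 = 28.7%, Compound 1 43/219 = 19.6% → Protocol Alpha
Stage I: Protocol Alpha 462/582 = 79.4%, Compound 1 599/670 = 89.4% → Compound 1
Stage IV: Protocol Alpha 5/38 = 13.2%, Compound 1 11/57 = 19.3% → Compound 1
Overall: Protocol Alpha 782/1142 = 68.5%, Compound 1 802/1131 = 70.9% → Compound 1
Neither sweeps: Protocol Alpha wins 1 of 4 groups, Compound 1 wins 3. Compound 1 wins overall but not every group — no Simpson reversal.

No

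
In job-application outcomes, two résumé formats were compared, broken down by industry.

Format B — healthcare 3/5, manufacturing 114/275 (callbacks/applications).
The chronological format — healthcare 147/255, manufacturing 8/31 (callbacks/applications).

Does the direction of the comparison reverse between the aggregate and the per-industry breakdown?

Healthcare: Format B 3/5 = 60.0%, the chronological format 147/255 = 57.6% → Format B
Manufacturing: Format B 114/275 = 41.5%, the chronological format 8/31 = 25.8% → Format B
Overall: Format B 117/280 = 41.8%, the chronological format 155/286 = 54.2% → the chronological format
Format B wins each industry group but the chronological format wins overall — the comparison reverses. Format B's applications skew toward manufacturing, which has a lower base rate.

Yes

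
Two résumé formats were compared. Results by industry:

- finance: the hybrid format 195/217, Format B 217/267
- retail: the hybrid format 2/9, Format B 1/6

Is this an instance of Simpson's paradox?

No

Finance: the hybrid format 195/217 = 89.9%, Format B 217/267 = 81.3% → the hybrid format
Retail: the hybrid format 2/9 = 22.2%, Format B 1/6 = 16.7% → the hybrid format
Overall: the hybrid format 197/226 = 87.2%, Format B 218/273 = 79.9% → the hybrid format
The hybrid format wins overall and in every industry group — no reversal.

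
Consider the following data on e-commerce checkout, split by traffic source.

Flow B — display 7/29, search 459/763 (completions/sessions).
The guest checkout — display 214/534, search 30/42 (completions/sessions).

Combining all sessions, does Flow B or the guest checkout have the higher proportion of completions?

Flow B

Display: Flow B 7/29 = 24.1%, the guest checkout 214/534 = 40.1% → the guest checkout
Search: Flow B 459/763 = 60.2%, the guest checkout 30/42 = 71.4% → the guest checkout
Overall: Flow B 466/792 = 58.8%, the guest checkout 244/576 = 42.4% → Flow B
(The guest checkout wins every traffic group but Flow B wins overall — the guest checkout's sessions skew toward the low-rate display group.)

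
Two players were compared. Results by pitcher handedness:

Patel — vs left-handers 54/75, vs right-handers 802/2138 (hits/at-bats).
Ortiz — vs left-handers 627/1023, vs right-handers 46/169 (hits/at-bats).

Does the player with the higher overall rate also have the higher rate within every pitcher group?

Vs left-handers: Patel 54/75 = 72.0%, Ortiz 627/1023 = 61.3% → Patel
Vs right-handers: Patel 802/2138 = 37.5%, Ortiz 46/169 = 27.2% → Patel
Overall: Patel 856/2213 = 38.7%, Ortiz 673/1192 = 56.5% → Ortiz
Patel wins each pitcher group but Ortiz wins overall — the comparison reverses. Patel's at-bats skew toward vs right-handers, which has a lower base rate.

No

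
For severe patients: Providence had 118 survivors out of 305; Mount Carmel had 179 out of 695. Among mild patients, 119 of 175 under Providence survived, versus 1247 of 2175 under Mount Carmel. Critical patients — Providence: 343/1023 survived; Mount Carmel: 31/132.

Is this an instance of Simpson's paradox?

Severe: Providence 118/305 = 38.7%, Mount Carmel 179/695 = 25.8% → Providence
Mild: Providence 119/175 = 68.0%, Mount Carmel 1247/2175 = 57.3% → Providence
Critical: Providence 343/1023 = 33.5%, Mount Carmel 31/132 = 23.5% → Providence
Overall: Providence 580/1503 = 38.6%, Mount Carmel 1457/3002 = 48.5% → Mount Carmel
Providence wins each case group but Mount Carmel wins overall — the comparison reverses. Providence's patients skew toward critical, which has a lower base rate.

Yes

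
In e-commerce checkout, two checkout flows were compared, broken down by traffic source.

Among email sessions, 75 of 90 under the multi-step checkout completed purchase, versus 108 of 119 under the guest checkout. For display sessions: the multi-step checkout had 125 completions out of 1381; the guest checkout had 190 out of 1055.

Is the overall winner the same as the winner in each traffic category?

Email: the multi-step checkout 75/90 = 83.3%, the guest checkout 108/119 = 90.8% → the guest checkout
Display: the multi-step checkout 125/1381 = 9.1%, the guest checkout 190/1055 = 18.0% → the guest checkout
Overall: the multi-step checkout 200/1471 = 13.6%, the guest checkout 298/1174 = 25.4% → the guest checkout
The guest checkout wins overall and in every traffic group — no reversal.

Yes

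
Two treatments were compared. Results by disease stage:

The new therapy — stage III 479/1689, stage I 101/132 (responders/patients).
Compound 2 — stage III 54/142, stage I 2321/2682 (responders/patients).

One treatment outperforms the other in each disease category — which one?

Compound 2

Stage III: the new therapy 479/1689 = 28.4%, Compound 2 54/142 = 38.0% → Compound 2
Stage I: the new therapy 101/132 = 76.5%, Compound 2 2321/2682 = 86.5% → Compound 2
Compound 2 has the higher rate in both groups.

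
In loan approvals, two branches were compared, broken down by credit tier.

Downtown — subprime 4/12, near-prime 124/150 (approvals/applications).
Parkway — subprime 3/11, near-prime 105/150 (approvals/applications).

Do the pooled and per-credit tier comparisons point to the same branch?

Subprime: Downtown 4/12 = 33.3%, Parkway 3/11 = 27.3% → Downtown
Near-prime: Downtown 124/150 = 82.7%, Parkway 105/150 = 70.0% → Downtown
Overall: Downtown 128/162 = 79.0%, Parkway 108/161 = 67.1% → Downtown
Downtown wins overall and in every credit group — no reversal.

Yes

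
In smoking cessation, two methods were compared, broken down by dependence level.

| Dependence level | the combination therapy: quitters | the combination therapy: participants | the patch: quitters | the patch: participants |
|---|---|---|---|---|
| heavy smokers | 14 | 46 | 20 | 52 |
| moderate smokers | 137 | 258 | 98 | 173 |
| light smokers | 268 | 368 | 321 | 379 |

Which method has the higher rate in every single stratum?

Heavy smokers: the combination therapy 14/46 = 30.4%, the patch 20/52 = 38.5% → the patch
Moderate smokers: the combination therapy 137/258 = 53.1%, the patch 98/173 = 56.6% → the patch
Light smokers: the combination therapy 268/368 = 72.8%, the patch 321/379 = 84.7% → the patch
The patch has the higher rate in all 3 groups.

the patch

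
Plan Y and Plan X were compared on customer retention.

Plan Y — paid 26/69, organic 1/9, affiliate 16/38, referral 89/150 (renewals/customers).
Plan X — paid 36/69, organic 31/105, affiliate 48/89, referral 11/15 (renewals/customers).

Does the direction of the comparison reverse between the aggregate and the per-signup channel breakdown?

Paid: Plan Y 26/69 = 37.7%, Plan X 36/69 = 52.2% → Plan X
Organic: Plan Y 1/9 = 11.1%, Plan X 31/105 = 29.5% → Plan X
Affiliate: Plan Y 16/38 = 42.1%, Plan X 48/89 = 53.9% → Plan X
Referral: Plan Y 89/150 = 59.3%, Plan X 11/15 = 73.3% → Plan X
Overall: Plan Y 132/266 = 49.6%, Plan X 126/278 = 45.3% → Plan Y
Plan X wins each signup group but Plan Y wins overall — the comparison reverses. Plan X's customers skew toward organic, which has a lower base rate.

Yes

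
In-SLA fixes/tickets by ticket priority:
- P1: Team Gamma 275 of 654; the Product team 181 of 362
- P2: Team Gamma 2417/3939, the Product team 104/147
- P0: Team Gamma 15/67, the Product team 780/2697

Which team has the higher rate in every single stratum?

the Product team

P1: Team Gamma 275/654 = 42.0%, the Product team 181/362 = 50.0% → the Product team
P2: Team Gamma 2417/3939 = 61.4%, the Product team 104/147 = 70.7% → the Product team
P0: Team Gamma 15/67 = 22.4%, the Product team 780/2697 = 28.9% → the Product team
The Product team has the higher rate in all 3 groups.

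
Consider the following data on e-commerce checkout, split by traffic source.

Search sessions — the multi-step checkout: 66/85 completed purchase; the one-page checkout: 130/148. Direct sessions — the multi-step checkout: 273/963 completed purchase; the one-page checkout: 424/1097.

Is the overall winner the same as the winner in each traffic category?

Yes

Search: the multi-step checkout 66/85 = 77.6%, the one-page checkout 130/148 = 87.8% → the one-page checkout
Direct: the multi-step checkout 273/963 = 28.3%, the one-page checkout 424/1097 = 38.7% → the one-page checkout
Overall: the multi-step checkout 339/1048 = 32.3%, the one-page checkout 554/1245 = 44.5% → the one-page checkout
The one-page checkout wins overall and in every traffic group — no reversal.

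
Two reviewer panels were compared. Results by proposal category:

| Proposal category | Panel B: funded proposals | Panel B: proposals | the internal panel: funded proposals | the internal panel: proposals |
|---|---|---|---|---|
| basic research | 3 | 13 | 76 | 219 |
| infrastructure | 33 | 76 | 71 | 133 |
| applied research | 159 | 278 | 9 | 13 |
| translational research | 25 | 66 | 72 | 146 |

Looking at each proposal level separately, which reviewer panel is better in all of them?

the internal panel

Basic research: Panel B 3/13 = 23.1%, the internal panel 76/219 = 34.7% → the internal panel
Infrastructure: Panel B 33/76 = 43.4%, the internal panel 71/133 = 53.4% → the internal panel
Applied research: Panel B 159/278 = 57.2%, the internal panel 9/13 = 69.2% → the internal panel
Translational research: Panel B 25/66 = 37.9%, the internal panel 72/146 = 49.3% → the internal panel
The internal panel has the higher rate in all 4 groups.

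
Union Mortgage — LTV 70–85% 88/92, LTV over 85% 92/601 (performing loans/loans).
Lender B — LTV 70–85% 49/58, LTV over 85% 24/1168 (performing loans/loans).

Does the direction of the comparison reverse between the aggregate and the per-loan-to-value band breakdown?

No

LTV 70–85%: Union Mortgage 88/92 = 95.7%, Lender B 49/58 = 84.5% → Union Mortgage
LTV over 85%: Union Mortgage 92/601 = 15.3%, Lender B 24/1168 = 2.1% → Union Mortgage
Overall: Union Mortgage 180/693 = 26.0%, Lender B 73/1226 = 6.0% → Union Mortgage
Union Mortgage wins overall and in every loan-to-value group — no reversal.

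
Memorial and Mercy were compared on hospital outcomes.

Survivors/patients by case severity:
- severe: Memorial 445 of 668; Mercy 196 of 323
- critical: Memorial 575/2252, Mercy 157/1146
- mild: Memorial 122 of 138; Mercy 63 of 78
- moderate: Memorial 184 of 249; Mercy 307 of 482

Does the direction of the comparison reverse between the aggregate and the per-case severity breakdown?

No

Severe: Memorial 445/668 = 66.6%, Mercy 196/323 = 60.7% → Memorial
Critical: Memorial 575/2252 = 25.5%, Mercy 157/1146 = 13.7% → Memorial
Mild: Memorial 122/138 = 88.4%, Mercy 63/78 = 80.8% → Memorial
Moderate: Memorial 184/249 = 73.9%, Mercy 307/482 = 63.7% → Memorial
Overall: Memorial 1326/3307 = 40.1%, Mercy 723/2029 = 35.6% → Memorial
Memorial wins overall and in every case group — no reversal.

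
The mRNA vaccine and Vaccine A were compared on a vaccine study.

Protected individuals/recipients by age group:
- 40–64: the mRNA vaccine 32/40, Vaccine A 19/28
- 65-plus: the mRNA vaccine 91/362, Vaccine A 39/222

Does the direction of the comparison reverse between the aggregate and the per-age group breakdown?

No

40–64: the mRNA vaccine 32/40 = 80.0%, Vaccine A 19/28 = 67.9% → the mRNA vaccine
65-plus: the mRNA vaccine 91/362 = 25.1%, Vaccine A 39/222 = 17.6% → the mRNA vaccine
Overall: the mRNA vaccine 123/402 = 30.6%, Vaccine A 58/250 = 23.2% → the mRNA vaccine
The mRNA vaccine wins overall and in every age group — no reversal.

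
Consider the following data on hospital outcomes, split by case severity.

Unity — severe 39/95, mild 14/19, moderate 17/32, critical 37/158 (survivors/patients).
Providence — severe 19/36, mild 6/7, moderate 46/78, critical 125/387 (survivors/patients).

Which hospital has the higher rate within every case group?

Providence

Severe: Unity 39/95 = 41.1%, Providence 19/36 = 52.8% → Providence
Mild: Unity 14/19 = 73.7%, Providence 6/7 = 85.7% → Providence
Moderate: Unity 17/32 = 53.1%, Providence 46/78 = 59.0% → Providence
Critical: Unity 37/158 = 23.4%, Providence 125/387 = 32.3% → Providence
Providence has the higher rate in all 4 groups.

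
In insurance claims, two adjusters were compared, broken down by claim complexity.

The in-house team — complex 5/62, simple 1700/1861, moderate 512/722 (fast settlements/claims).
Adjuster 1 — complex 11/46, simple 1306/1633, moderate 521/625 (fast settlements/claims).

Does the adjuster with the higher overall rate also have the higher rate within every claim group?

No

Complex: the in-house team 5/62 = 8.1%, Adjuster 1 11/46 = 23.9% → Adjuster 1
Simple: the in-house team 1700/1861 = 91.3%, Adjuster 1 1306/1633 = 80.0% → the in-house team
Moderate: the in-house team 512/722 = 70.9%, Adjuster 1 521/625 = 83.4% → Adjuster 1
Overall: the in-house team 2217/2645 = 83.8%, Adjuster 1 1838/2304 = 79.8% → the in-house team
Neither sweeps: the in-house team wins 1 of 3 groups, Adjuster 1 wins 2. The in-house team wins overall but not every group — no Simpson reversal.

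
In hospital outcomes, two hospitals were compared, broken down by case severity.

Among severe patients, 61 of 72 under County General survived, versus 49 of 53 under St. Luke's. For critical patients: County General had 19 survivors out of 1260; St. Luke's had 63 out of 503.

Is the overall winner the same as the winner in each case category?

Severe: County General 61/72 = 84.7%, St. Luke's 49/53 = 92.5% → St. Luke's
Critical: County General 19/1260 = 1.5%, St. Luke's 63/503 = 12.5% → St. Luke's
Overall: County General 80/1332 = 6.0%, St. Luke's 112/556 = 20.1% → St. Luke's
St. Luke's wins overall and in every case group — no reversal.

Yes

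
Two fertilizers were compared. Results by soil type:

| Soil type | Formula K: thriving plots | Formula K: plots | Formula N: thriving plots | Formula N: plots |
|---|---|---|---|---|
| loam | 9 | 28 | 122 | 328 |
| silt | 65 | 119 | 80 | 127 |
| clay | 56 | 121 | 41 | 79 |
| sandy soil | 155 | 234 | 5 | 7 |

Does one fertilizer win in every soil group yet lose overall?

Yes

Loam: Formula K 9/28 = 32.1%, Formula N 122/328 = 37.2% → Formula N
Silt: Formula K 65/119 = 54.6%, Formula N 80/127 = 63.0% → Formula N
Clay: Formula K 56/121 = 46.3%, Formula N 41/79 = 51.9% → Formula N
Sandy soil: Formula K 155/234 = 66.2%, Formula N 5/7 = 71.4% → Formula N
Overall: Formula K 285/502 = 56.8%, Formula N 248/541 = 45.8% → Formula K
Formula N wins each soil group but Formula K wins overall — the comparison reverses. Formula N's plots skew toward loam, which has a lower base rate.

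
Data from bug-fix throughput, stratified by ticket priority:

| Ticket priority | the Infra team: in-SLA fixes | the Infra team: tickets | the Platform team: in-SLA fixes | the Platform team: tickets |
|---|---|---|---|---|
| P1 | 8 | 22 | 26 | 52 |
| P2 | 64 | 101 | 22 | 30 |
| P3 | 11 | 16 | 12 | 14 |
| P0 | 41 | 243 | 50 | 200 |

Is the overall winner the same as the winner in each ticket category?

P1: the Infra team 8/22 = 36.4%, the Platform team 26/52 = 50.0% → the Platform team
P2: the Infra team 64/101 = 63.4%, the Platform team 22/30 = 73.3% → the Platform team
P3: the Infra team 11/16 = 68.8%, the Platform team 12/14 = 85.7% → the Platform team
P0: the Infra team 41/243 = 16.9%, the Platform team 50/200 = 25.0% → the Platform team
Overall: the Infra team 124/382 = 32.5%, the Platform team 110/296 = 37.2% → the Platform team
The Platform team wins overall and in every ticket group — no reversal.

Yes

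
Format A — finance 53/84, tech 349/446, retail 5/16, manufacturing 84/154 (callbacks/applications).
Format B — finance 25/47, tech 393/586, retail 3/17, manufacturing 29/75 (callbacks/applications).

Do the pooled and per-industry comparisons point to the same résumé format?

Finance: Format A 53/84 = 63.1%, Format B 25/47 = 53.2% → Format A
Tech: Format A 349/446 = 78.3%, Format B 393/586 = 67.1% → Format A
Retail: Format A 5/16 = 31.2%, Format B 3/17 = 17.6% → Format A
Manufacturing: Format A 84/154 = 54.5%, Format B 29/75 = 38.7% → Format A
Overall: Format A 491/700 = 70.1%, Format B 450/725 = 62.1% → Format A
Format A wins overall and in every industry group — no reversal.

Yes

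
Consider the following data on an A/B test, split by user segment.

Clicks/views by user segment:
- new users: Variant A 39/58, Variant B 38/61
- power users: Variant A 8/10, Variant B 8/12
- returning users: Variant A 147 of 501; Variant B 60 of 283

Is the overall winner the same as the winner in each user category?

New users: Variant A 39/58 = 67.2%, Variant B 38/61 = 62.3% → Variant A
Power users: Variant A 8/10 = 80.0%, Variant B 8/12 = 66.7% → Variant A
Returning users: Variant A 147/501 = 29.3%, Variant B 60/283 = 21.2% → Variant A
Overall: Variant A 194/569 = 34.1%, Variant B 106/356 = 29.8% → Variant A
Variant A wins overall and in every user group — no reversal.

Yes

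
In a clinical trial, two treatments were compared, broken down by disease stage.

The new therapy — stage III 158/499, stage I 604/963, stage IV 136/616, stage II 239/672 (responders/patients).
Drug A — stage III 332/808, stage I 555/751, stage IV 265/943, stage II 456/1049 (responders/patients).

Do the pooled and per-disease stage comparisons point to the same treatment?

Stage III: the new therapy 158/499 = 31.7%, Drug A 332/808 = 41.1% → Drug A
Stage I: the new therapy 604/963 = 62.7%, Drug A 555/751 = 73.9% → Drug A
Stage IV: the new therapy 136/616 = 22.1%, Drug A 265/943 = 28.1% → Drug A
Stage II: the new therapy 239/672 = 35.6%, Drug A 456/1049 = 43.5% → Drug A
Overall: the new therapy 1137/2750 = 41.3%, Drug A 1608/3551 = 45.3% → Drug A
Drug A wins overall and in every disease group — no reversal.

Yes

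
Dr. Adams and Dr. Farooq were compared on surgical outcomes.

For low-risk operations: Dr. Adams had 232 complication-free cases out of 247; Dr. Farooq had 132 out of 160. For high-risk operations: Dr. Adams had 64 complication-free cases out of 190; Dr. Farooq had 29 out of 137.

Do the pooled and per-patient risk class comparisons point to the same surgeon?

Yes

Low-risk: Dr. Adams 232/247 = 93.9%, Dr. Farooq 132/160 = 82.5% → Dr. Adams
High-risk: Dr. Adams 64/190 = 33.7%, Dr. Farooq 29/137 = 21.2% → Dr. Adams
Overall: Dr. Adams 296/437 = 67.7%, Dr. Farooq 161/297 = 54.2% → Dr. Adams
Dr. Adams wins overall and in every patient risk group — no reversal.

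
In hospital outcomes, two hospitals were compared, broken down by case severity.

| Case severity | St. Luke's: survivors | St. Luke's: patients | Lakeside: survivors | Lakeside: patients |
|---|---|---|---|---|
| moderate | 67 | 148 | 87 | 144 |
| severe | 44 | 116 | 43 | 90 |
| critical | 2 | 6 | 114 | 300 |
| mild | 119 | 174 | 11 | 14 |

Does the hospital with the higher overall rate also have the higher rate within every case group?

Moderate: St. Luke's 67/148 = 45.3%, Lakeside 87/144 = 60.4% → Lakeside
Severe: St. Luke's 44/116 = 37.9%, Lakeside 43/90 = 47.8% → Lakeside
Critical: St. Luke's 2/6 = 33.3%, Lakeside 114/300 = 38.0% → Lakeside
Mild: St. Luke's 119/174 = 68.4%, Lakeside 11/14 = 78.6% → Lakeside
Overall: St. Luke's 232/444 = 52.3%, Lakeside 255/548 = 46.5% → St. Luke's
Lakeside wins each case group but St. Luke's wins overall — the comparison reverses. Lakeside's patients skew toward critical, which has a lower base rate.

No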